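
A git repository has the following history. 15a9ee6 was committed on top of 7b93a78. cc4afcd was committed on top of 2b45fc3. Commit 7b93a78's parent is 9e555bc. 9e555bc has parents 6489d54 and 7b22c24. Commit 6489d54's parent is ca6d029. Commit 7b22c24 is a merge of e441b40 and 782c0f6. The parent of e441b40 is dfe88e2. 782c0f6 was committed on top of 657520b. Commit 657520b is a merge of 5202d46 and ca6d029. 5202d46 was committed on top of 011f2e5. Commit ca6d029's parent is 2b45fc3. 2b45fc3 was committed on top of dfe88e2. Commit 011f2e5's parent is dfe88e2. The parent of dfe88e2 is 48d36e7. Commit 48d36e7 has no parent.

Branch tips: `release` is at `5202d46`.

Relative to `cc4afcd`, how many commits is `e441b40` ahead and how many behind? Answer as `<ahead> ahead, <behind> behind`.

1 ahead, 2 behind

Reachable from e441b40: {48d36e7, dfe88e2, e441b40}.
Reachable from cc4afcd: {2b45fc3, 48d36e7, cc4afcd, dfe88e2}.
Only in e441b40's history (ahead): {e441b40} — 1.
Only in cc4afcd's history (behind): {2b45fc3, cc4afcd} — 2.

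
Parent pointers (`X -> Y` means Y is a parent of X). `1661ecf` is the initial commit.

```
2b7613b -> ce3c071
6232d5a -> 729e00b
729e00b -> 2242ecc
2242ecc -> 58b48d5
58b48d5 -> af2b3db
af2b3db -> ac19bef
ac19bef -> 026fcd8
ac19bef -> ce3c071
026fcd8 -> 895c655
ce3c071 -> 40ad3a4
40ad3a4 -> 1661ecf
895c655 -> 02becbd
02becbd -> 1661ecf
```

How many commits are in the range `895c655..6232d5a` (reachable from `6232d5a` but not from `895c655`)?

Reachable from 6232d5a: {026fcd8, 02becbd, 1661ecf, 2242ecc, 40ad3a4, 58b48d5, 6232d5a, 729e00b, 895c655, ac19bef, af2b3db, ce3c071}.
Reachable from 895c655: {02becbd, 1661ecf, 895c655}.
In 6232d5a's history but not 895c655's: {026fcd8, 2242ecc, 40ad3a4, 58b48d5, 6232d5a, 729e00b, ac19bef, af2b3db, ce3c071} — 9 commits.

9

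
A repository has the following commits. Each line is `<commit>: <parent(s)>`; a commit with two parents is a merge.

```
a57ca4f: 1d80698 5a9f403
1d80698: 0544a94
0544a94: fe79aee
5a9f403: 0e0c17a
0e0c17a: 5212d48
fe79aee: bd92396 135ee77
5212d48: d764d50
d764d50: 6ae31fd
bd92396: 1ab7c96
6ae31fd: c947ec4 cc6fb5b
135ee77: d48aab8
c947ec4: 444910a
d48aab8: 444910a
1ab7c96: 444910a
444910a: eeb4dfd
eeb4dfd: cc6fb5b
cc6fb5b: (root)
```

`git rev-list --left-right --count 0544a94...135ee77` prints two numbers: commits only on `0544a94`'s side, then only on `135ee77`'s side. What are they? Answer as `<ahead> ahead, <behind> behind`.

4 ahead, 0 behind

Reachable from 0544a94: {0544a94, 135ee77, 1ab7c96, 444910a, bd92396, cc6fb5b, d48aab8, eeb4dfd, fe79aee}.
Reachable from 135ee77: {135ee77, 444910a, cc6fb5b, d48aab8, eeb4dfd}.
Only in 0544a94's history (ahead): {0544a94, 1ab7c96, bd92396, fe79aee} — 4.
Only in 135ee77's history (behind): {} — 0.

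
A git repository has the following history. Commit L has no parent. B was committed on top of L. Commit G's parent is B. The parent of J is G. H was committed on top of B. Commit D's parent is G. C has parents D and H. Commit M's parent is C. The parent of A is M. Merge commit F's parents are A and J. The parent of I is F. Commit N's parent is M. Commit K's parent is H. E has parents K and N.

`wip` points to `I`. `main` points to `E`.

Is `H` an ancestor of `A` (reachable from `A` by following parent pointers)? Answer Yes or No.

Ancestors of A (commits reachable by following parents): {A, B, C, D, G, H, L, M}.
H is in that set, so it is an ancestor of A.

Yes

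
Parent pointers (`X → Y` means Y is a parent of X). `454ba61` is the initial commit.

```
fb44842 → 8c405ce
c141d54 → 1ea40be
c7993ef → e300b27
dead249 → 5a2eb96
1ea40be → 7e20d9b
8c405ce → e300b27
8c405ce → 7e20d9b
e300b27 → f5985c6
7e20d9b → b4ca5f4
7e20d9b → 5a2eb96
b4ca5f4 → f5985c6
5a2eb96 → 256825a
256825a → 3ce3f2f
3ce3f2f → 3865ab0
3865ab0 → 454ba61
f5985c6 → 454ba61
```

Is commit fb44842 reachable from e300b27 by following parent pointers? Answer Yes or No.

Ancestors of e300b27: {454ba61, e300b27, f5985c6}.
fb44842 is not in that set, so it is not an ancestor of e300b27.

No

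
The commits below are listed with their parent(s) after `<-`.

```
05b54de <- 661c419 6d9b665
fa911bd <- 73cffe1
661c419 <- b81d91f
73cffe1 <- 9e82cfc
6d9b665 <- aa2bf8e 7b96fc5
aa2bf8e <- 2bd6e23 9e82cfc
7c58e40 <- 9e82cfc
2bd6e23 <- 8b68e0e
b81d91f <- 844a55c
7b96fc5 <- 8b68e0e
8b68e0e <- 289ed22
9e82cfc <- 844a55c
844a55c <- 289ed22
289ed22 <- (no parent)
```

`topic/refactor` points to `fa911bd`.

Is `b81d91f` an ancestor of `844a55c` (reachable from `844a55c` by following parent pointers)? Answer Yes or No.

No

Ancestors of 844a55c: {289ed22, 844a55c}.
b81d91f is not in that set, so it is not an ancestor of 844a55c.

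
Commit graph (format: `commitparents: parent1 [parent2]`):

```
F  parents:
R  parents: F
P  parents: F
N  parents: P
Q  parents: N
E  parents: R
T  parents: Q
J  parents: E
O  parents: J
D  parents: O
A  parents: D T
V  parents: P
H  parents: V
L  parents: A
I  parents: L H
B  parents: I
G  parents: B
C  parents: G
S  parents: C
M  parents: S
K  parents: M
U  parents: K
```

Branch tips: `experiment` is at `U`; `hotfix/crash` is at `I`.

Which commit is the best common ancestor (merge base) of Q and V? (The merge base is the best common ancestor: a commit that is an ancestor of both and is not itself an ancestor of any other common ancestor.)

Ancestors of Q: {F, N, P, Q}.
Ancestors of V: {F, P, V}.
Common ancestors: {F, P}.
Among these, P is not an ancestor of any other common ancestor — it is the merge base.

P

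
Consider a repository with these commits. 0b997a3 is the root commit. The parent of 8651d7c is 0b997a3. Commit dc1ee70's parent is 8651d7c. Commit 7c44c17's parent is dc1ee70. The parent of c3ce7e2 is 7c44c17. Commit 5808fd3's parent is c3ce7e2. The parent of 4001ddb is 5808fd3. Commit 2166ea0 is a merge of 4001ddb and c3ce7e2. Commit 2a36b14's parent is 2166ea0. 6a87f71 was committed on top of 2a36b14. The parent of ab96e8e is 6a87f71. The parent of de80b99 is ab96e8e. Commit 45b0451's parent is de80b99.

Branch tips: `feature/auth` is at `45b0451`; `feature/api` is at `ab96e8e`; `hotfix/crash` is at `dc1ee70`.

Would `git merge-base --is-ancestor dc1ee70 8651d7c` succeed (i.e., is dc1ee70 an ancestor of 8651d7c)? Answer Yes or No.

No

Ancestors of 8651d7c: {0b997a3, 8651d7c}.
dc1ee70 is not in that set, so it is not an ancestor of 8651d7c.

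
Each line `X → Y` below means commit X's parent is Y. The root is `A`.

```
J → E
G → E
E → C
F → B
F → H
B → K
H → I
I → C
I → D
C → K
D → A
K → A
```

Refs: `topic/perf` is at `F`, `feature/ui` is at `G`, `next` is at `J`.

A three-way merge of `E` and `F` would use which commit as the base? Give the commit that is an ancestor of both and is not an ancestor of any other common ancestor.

C

Ancestors of E: {A, C, E, K}.
Ancestors of F: {A, B, C, D, F, H, I, K}.
Common ancestors: {A, C, K}.
Among these, C is not an ancestor of any other common ancestor — it is the merge base.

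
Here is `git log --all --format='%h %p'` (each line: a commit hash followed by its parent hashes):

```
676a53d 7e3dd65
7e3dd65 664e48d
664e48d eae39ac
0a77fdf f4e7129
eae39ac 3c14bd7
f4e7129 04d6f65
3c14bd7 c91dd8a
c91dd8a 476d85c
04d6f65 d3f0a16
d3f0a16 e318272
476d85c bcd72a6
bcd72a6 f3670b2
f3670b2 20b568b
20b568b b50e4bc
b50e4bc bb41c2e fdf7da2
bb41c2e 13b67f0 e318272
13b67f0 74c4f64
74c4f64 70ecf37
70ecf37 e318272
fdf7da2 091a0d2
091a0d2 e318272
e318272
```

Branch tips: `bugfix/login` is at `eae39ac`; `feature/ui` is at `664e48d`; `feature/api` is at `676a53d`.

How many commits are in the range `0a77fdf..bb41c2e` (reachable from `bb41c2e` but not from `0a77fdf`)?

Reachable from bb41c2e: {13b67f0, 70ecf37, 74c4f64, bb41c2e, e318272}.
Reachable from 0a77fdf: {04d6f65, 0a77fdf, d3f0a16, e318272, f4e7129}.
In bb41c2e's history but not 0a77fdf's: {13b67f0, 70ecf37, 74c4f64, bb41c2e} — 4 commits.

4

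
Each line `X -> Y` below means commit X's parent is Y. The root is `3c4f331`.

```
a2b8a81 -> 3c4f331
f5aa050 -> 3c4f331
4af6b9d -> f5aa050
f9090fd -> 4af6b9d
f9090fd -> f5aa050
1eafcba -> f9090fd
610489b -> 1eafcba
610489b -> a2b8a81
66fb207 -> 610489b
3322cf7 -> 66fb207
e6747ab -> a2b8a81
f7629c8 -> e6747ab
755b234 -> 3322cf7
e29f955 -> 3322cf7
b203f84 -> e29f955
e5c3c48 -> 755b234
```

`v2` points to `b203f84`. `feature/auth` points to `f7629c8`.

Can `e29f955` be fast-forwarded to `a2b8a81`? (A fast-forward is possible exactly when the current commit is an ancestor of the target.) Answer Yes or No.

No

A fast-forward from e29f955 to a2b8a81 is possible iff e29f955 is an ancestor of a2b8a81.
Ancestors of a2b8a81: {3c4f331, a2b8a81}.
e29f955 is not among them, so fast-forward is not possible.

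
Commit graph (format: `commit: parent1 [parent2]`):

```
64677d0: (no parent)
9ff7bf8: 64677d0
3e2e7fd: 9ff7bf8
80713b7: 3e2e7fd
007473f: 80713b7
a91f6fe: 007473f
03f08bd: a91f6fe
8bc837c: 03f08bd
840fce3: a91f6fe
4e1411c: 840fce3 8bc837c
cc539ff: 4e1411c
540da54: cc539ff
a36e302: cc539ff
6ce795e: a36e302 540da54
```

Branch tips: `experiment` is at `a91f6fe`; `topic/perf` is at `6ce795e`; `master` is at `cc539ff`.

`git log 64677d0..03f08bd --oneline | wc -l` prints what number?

Reachable from 03f08bd: {007473f, 03f08bd, 3e2e7fd, 64677d0, 80713b7, 9ff7bf8, a91f6fe}.
Reachable from 64677d0: {64677d0}.
In 03f08bd's history but not 64677d0's: {007473f, 03f08bd, 3e2e7fd, 80713b7, 9ff7bf8, a91f6fe} — 6 commits.

6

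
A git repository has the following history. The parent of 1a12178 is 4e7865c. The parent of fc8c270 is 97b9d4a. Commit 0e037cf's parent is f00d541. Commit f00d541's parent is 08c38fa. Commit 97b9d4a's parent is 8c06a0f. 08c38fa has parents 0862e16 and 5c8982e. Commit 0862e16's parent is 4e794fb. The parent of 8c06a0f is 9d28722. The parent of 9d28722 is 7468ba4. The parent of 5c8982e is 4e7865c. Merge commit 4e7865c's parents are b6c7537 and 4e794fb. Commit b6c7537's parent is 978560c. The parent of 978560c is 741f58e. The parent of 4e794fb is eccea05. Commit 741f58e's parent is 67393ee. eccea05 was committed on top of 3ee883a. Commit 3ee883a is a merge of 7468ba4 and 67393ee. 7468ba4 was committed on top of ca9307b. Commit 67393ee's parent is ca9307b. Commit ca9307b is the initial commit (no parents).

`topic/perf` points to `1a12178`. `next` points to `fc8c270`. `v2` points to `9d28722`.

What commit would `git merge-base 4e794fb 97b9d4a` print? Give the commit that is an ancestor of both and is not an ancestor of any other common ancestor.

Ancestors of 4e794fb: {3ee883a, 4e794fb, 67393ee, 7468ba4, ca9307b, eccea05}.
Ancestors of 97b9d4a: {7468ba4, 8c06a0f, 97b9d4a, 9d28722, ca9307b}.
Common ancestors: {7468ba4, ca9307b}.
Among these, 7468ba4 is not an ancestor of any other common ancestor — it is the merge base.

7468ba4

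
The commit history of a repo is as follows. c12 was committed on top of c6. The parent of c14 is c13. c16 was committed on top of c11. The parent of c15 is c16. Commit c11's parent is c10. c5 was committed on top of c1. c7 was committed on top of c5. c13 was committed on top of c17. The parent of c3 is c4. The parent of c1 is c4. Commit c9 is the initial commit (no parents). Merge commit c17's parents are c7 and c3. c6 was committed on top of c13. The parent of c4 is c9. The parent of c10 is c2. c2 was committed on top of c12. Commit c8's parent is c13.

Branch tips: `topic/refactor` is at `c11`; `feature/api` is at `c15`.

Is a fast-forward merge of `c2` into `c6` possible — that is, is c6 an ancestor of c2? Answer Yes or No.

Yes

A fast-forward from c6 to c2 is possible iff c6 is an ancestor of c2.
Ancestors of c2: {c1, c12, c13, c17, c2, c3, c4, c5, c6, c7, c9}.
c6 is among them, so fast-forward is possible.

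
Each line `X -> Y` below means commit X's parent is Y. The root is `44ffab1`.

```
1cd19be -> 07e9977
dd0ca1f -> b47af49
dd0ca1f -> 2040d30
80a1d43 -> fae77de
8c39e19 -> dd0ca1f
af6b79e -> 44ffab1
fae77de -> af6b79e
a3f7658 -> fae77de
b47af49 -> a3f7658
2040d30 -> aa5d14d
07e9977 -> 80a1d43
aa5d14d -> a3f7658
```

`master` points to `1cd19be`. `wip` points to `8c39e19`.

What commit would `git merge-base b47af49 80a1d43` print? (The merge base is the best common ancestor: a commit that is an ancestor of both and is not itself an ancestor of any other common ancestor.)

fae77de

Ancestors of b47af49: {44ffab1, a3f7658, af6b79e, b47af49, fae77de}.
Ancestors of 80a1d43: {44ffab1, 80a1d43, af6b79e, fae77de}.
Common ancestors: {44ffab1, af6b79e, fae77de}.
Among these, fae77de is not an ancestor of any other common ancestor — it is the merge base.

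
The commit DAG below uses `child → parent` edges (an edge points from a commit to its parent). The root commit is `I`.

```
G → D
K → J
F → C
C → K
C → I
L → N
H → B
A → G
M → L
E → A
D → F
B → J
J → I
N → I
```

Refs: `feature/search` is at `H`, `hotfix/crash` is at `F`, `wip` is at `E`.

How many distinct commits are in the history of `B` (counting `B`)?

3

Walking parent pointers from B: reachable set = {B, I, J}.
That is 3 commits.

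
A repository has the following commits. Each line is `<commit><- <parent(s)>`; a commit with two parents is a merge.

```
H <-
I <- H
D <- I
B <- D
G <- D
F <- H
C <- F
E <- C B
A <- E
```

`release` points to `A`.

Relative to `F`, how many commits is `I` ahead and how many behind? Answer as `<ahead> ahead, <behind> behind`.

Reachable from I: {H, I}.
Reachable from F: {F, H}.
Only in I's history (ahead): {I} — 1.
Only in F's history (behind): {F} — 1.

1 ahead, 1 behind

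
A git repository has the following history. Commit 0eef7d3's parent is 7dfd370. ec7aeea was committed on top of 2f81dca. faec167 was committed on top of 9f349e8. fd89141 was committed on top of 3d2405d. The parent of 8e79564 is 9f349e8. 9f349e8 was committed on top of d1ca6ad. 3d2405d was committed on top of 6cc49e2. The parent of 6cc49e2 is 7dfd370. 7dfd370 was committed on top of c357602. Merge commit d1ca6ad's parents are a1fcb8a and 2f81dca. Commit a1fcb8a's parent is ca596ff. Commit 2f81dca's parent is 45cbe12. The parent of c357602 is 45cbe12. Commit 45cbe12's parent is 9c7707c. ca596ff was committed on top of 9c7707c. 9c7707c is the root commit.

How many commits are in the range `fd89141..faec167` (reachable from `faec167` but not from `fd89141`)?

6

Reachable from faec167: {2f81dca, 45cbe12, 9c7707c, 9f349e8, a1fcb8a, ca596ff, d1ca6ad, faec167}.
Reachable from fd89141: {3d2405d, 45cbe12, 6cc49e2, 7dfd370, 9c7707c, c357602, fd89141}.
In faec167's history but not fd89141's: {2f81dca, 9f349e8, a1fcb8a, ca596ff, d1ca6ad, faec167} — 6 commits.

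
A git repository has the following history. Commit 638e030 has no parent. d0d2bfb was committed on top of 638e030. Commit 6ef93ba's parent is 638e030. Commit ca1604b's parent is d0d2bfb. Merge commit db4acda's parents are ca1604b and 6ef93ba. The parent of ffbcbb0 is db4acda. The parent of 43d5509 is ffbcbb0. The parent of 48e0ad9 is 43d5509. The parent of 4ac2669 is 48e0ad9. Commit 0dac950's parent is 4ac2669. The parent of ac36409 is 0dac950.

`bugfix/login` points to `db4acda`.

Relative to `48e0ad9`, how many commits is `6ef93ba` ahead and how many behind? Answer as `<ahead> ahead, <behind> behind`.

Reachable from 6ef93ba: {638e030, 6ef93ba}.
Reachable from 48e0ad9: {43d5509, 48e0ad9, 638e030, 6ef93ba, ca1604b, d0d2bfb, db4acda, ffbcbb0}.
Only in 6ef93ba's history (ahead): {} — 0.
Only in 48e0ad9's history (behind): {43d5509, 48e0ad9, ca1604b, d0d2bfb, db4acda, ffbcbb0} — 6.

0 ahead, 6 behind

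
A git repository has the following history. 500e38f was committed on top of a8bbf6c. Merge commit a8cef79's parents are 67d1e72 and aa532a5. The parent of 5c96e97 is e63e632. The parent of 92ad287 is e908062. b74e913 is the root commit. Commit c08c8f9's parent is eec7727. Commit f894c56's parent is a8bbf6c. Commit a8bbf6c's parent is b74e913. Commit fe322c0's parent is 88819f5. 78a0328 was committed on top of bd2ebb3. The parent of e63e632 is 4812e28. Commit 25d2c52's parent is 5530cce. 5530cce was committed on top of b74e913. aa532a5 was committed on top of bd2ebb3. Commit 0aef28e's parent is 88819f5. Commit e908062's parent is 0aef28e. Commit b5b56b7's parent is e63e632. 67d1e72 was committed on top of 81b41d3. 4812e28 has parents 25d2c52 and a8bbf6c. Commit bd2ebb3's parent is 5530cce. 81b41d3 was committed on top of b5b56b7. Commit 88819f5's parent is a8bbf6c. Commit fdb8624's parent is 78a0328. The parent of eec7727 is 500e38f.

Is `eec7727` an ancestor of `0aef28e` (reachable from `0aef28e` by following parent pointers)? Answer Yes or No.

Ancestors of 0aef28e: {0aef28e, 88819f5, a8bbf6c, b74e913}.
eec7727 is not in that set, so it is not an ancestor of 0aef28e.

No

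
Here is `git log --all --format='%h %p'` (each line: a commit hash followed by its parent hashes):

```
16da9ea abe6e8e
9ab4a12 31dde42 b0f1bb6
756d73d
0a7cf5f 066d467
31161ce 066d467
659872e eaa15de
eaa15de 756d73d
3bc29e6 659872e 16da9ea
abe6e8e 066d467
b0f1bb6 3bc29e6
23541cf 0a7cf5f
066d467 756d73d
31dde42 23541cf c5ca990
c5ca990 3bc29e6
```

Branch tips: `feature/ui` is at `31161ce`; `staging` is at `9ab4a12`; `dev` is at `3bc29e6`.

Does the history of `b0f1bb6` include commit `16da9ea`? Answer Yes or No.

Yes

Ancestors of b0f1bb6 (commits reachable by following parents): {066d467, 16da9ea, 3bc29e6, 659872e, 756d73d, abe6e8e, b0f1bb6, eaa15de}.
16da9ea is in that set, so it is an ancestor of b0f1bb6.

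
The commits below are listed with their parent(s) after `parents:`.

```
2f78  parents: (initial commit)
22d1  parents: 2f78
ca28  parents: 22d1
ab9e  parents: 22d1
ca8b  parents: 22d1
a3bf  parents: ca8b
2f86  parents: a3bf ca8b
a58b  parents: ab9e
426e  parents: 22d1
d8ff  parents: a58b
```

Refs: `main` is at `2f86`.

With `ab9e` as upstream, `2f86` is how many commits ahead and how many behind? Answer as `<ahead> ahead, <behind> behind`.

3 ahead, 1 behind

Reachable from 2f86: {22d1, 2f78, 2f86, a3bf, ca8b}.
Reachable from ab9e: {22d1, 2f78, ab9e}.
Only in 2f86's history (ahead): {2f86, a3bf, ca8b} — 3.
Only in ab9e's history (behind): {ab9e} — 1.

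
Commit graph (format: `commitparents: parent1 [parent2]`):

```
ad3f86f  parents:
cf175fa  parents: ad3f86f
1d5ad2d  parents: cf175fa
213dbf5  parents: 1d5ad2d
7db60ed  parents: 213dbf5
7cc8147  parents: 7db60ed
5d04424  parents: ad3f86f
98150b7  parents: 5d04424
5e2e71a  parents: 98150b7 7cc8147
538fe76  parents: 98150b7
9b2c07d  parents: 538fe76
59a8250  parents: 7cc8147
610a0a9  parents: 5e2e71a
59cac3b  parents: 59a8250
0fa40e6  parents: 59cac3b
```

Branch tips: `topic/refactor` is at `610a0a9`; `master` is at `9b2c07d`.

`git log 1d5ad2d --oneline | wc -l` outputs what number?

Walking parent pointers from 1d5ad2d: reachable set = {1d5ad2d, ad3f86f, cf175fa}.
That is 3 commits.

3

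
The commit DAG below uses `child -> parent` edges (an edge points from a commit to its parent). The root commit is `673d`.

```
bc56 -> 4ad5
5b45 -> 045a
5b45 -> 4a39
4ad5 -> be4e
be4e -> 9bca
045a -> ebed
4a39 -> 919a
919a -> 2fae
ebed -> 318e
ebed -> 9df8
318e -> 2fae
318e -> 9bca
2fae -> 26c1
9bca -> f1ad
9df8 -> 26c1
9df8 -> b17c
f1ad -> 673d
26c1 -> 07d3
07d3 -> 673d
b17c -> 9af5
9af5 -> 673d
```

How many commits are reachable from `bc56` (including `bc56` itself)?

6

Walking parent pointers from bc56: reachable set = {4ad5, 673d, 9bca, bc56, be4e, f1ad}.
That is 6 commits.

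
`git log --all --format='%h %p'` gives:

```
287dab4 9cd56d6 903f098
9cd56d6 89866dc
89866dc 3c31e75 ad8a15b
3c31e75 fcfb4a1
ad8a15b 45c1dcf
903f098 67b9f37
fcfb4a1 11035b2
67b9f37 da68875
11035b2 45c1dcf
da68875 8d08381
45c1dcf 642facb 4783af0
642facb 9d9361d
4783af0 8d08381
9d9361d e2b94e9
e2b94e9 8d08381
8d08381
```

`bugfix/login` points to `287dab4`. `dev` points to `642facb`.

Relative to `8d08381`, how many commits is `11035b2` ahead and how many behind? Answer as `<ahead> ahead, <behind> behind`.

Reachable from 11035b2: {11035b2, 45c1dcf, 4783af0, 642facb, 8d08381, 9d9361d, e2b94e9}.
Reachable from 8d08381: {8d08381}.
Only in 11035b2's history (ahead): {11035b2, 45c1dcf, 4783af0, 642facb, 9d9361d, e2b94e9} — 6.
Only in 8d08381's history (behind): {} — 0.

6 ahead, 0 behind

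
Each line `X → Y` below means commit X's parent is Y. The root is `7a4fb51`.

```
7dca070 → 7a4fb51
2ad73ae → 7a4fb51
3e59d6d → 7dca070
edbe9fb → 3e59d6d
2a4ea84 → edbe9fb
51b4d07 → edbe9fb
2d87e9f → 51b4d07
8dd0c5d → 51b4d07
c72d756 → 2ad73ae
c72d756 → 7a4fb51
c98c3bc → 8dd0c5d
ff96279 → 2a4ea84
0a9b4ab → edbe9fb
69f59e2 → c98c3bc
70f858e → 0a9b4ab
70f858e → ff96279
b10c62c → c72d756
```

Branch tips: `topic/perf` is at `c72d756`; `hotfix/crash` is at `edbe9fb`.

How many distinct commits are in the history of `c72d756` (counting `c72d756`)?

Walking parent pointers from c72d756: reachable set = {2ad73ae, 7a4fb51, c72d756}.
That is 3 commits.

3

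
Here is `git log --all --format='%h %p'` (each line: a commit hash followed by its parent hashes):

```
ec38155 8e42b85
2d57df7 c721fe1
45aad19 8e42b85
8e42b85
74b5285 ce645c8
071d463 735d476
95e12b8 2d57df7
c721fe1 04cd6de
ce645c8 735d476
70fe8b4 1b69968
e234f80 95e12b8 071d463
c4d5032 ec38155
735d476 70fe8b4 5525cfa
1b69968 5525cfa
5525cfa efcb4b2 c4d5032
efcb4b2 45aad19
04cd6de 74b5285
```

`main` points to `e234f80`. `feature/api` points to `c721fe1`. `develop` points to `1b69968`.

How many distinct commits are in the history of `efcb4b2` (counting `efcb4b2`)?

3

Walking parent pointers from efcb4b2: reachable set = {45aad19, 8e42b85, efcb4b2}.
That is 3 commits.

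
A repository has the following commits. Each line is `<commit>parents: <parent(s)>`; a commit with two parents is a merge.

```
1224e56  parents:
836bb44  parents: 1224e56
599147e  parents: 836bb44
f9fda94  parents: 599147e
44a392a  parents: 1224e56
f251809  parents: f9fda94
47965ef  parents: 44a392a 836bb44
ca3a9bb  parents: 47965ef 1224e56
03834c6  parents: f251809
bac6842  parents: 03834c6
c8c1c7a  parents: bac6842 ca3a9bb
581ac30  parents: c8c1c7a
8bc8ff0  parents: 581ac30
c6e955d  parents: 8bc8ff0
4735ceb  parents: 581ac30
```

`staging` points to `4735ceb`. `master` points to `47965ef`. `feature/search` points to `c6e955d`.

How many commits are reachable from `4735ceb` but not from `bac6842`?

6

Reachable from 4735ceb: {03834c6, 1224e56, 44a392a, 4735ceb, 47965ef, 581ac30, 599147e, 836bb44, bac6842, c8c1c7a, ca3a9bb, f251809, f9fda94}.
Reachable from bac6842: {03834c6, 1224e56, 599147e, 836bb44, bac6842, f251809, f9fda94}.
In 4735ceb's history but not bac6842's: {44a392a, 4735ceb, 47965ef, 581ac30, c8c1c7a, ca3a9bb} — 6 commits.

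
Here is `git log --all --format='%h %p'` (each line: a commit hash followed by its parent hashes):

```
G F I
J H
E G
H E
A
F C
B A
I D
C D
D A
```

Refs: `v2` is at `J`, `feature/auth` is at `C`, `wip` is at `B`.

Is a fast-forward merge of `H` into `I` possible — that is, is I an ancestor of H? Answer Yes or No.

Yes

A fast-forward from I to H is possible iff I is an ancestor of H.
Ancestors of H: {A, C, D, E, F, G, H, I}.
I is among them, so fast-forward is possible.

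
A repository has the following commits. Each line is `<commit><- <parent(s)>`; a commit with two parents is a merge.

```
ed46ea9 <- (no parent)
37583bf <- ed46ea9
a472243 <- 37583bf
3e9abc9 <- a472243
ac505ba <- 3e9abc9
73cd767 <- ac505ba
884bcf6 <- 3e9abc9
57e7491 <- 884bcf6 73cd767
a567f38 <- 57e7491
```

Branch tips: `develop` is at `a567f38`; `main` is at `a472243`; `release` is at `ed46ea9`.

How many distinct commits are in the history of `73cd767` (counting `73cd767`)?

6

Walking parent pointers from 73cd767: reachable set = {37583bf, 3e9abc9, 73cd767, a472243, ac505ba, ed46ea9}.
That is 6 commits.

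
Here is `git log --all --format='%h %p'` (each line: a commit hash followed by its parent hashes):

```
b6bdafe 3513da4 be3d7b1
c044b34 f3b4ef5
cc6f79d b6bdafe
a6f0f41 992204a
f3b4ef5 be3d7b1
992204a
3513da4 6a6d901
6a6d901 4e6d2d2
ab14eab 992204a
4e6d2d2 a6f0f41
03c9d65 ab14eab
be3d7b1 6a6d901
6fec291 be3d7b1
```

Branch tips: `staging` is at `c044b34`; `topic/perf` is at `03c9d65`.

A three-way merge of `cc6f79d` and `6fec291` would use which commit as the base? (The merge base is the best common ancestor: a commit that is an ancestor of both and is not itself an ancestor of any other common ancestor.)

be3d7b1

Ancestors of cc6f79d: {3513da4, 4e6d2d2, 6a6d901, 992204a, a6f0f41, b6bdafe, be3d7b1, cc6f79d}.
Ancestors of 6fec291: {4e6d2d2, 6a6d901, 6fec291, 992204a, a6f0f41, be3d7b1}.
Common ancestors: {4e6d2d2, 6a6d901, 992204a, a6f0f41, be3d7b1}.
Among these, be3d7b1 is not an ancestor of any other common ancestor — it is the merge base.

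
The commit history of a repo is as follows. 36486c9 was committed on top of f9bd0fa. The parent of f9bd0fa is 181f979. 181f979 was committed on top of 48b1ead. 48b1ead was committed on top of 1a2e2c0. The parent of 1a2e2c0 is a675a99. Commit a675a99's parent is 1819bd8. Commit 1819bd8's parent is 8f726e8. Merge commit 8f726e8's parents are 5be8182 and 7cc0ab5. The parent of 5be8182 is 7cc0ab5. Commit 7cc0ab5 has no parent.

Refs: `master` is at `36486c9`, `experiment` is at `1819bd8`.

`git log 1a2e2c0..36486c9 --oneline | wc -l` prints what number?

4

Reachable from 36486c9: {1819bd8, 181f979, 1a2e2c0, 36486c9, 48b1ead, 5be8182, 7cc0ab5, 8f726e8, a675a99, f9bd0fa}.
Reachable from 1a2e2c0: {1819bd8, 1a2e2c0, 5be8182, 7cc0ab5, 8f726e8, a675a99}.
In 36486c9's history but not 1a2e2c0's: {181f979, 36486c9, 48b1ead, f9bd0fa} — 4 commits.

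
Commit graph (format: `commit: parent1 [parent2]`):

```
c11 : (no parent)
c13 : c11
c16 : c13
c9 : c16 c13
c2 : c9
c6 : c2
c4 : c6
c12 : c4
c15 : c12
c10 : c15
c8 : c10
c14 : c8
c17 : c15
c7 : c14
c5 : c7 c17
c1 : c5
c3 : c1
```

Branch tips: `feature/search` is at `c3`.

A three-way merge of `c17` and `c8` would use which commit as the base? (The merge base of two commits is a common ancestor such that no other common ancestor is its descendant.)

c15

Ancestors of c17: {c11, c12, c13, c15, c16, c17, c2, c4, c6, c9}.
Ancestors of c8: {c10, c11, c12, c13, c15, c16, c2, c4, c6, c8, c9}.
Common ancestors: {c11, c12, c13, c15, c16, c2, c4, c6, c9}.
Among these, c15 is not an ancestor of any other common ancestor — it is the merge base.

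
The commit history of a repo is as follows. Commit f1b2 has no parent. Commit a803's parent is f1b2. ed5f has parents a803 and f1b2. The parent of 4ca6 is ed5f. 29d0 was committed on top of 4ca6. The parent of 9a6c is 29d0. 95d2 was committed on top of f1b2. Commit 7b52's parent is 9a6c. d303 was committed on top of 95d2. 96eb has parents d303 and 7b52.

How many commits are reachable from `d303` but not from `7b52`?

2

Reachable from d303: {95d2, d303, f1b2}.
Reachable from 7b52: {29d0, 4ca6, 7b52, 9a6c, a803, ed5f, f1b2}.
In d303's history but not 7b52's: {95d2, d303} — 2 commits.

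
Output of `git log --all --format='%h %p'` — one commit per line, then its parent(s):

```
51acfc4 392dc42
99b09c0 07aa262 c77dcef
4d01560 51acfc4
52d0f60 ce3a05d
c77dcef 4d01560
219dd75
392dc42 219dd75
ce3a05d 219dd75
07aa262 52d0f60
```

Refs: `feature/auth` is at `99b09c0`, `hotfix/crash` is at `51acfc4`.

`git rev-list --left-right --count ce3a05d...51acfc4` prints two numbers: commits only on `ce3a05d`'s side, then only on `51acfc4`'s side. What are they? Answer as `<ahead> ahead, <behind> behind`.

Reachable from ce3a05d: {219dd75, ce3a05d}.
Reachable from 51acfc4: {219dd75, 392dc42, 51acfc4}.
Only in ce3a05d's history (ahead): {ce3a05d} — 1.
Only in 51acfc4's history (behind): {392dc42, 51acfc4} — 2.

1 ahead, 2 behind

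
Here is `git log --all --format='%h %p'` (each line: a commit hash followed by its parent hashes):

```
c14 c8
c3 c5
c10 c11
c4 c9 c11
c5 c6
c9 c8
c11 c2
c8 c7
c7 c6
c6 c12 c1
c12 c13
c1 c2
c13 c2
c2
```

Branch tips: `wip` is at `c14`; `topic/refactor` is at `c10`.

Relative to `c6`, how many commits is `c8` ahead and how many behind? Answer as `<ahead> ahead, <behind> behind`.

2 ahead, 0 behind

Reachable from c8: {c1, c12, c13, c2, c6, c7, c8}.
Reachable from c6: {c1, c12, c13, c2, c6}.
Only in c8's history (ahead): {c7, c8} — 2.
Only in c6's history (behind): {} — 0.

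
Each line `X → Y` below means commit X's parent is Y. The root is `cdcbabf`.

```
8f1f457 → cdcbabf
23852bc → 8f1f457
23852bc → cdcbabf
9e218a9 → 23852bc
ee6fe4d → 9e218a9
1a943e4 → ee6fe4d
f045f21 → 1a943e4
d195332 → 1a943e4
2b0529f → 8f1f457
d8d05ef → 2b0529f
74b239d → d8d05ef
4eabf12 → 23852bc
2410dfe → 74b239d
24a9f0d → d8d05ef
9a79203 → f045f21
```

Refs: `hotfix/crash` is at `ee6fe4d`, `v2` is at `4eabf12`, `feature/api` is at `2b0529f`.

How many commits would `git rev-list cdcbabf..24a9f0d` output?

4

Reachable from 24a9f0d: {24a9f0d, 2b0529f, 8f1f457, cdcbabf, d8d05ef}.
Reachable from cdcbabf: {cdcbabf}.
In 24a9f0d's history but not cdcbabf's: {24a9f0d, 2b0529f, 8f1f457, d8d05ef} — 4 commits.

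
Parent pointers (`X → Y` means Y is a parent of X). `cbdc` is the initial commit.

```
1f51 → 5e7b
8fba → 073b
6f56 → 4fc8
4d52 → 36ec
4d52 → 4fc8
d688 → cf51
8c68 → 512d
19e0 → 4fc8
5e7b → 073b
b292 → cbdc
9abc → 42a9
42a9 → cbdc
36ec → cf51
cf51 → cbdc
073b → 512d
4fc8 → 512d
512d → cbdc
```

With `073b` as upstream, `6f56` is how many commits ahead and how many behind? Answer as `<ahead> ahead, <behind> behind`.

2 ahead, 1 behind

Reachable from 6f56: {4fc8, 512d, 6f56, cbdc}.
Reachable from 073b: {073b, 512d, cbdc}.
Only in 6f56's history (ahead): {4fc8, 6f56} — 2.
Only in 073b's history (behind): {073b} — 1.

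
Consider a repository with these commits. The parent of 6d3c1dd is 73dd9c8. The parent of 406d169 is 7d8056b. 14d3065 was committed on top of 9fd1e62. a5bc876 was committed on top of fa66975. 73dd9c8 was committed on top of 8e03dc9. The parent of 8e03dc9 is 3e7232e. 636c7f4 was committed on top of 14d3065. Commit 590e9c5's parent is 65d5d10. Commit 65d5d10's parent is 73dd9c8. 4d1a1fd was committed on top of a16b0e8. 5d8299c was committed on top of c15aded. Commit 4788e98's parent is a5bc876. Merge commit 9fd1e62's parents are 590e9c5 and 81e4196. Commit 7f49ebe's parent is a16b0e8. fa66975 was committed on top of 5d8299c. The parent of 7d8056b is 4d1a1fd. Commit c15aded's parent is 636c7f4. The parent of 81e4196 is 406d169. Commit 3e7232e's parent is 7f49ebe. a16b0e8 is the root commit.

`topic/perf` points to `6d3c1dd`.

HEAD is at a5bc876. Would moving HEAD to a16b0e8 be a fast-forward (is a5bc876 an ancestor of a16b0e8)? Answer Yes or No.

A fast-forward from a5bc876 to a16b0e8 is possible iff a5bc876 is an ancestor of a16b0e8.
Ancestors of a16b0e8: {a16b0e8}.
a5bc876 is not among them, so fast-forward is not possible.

No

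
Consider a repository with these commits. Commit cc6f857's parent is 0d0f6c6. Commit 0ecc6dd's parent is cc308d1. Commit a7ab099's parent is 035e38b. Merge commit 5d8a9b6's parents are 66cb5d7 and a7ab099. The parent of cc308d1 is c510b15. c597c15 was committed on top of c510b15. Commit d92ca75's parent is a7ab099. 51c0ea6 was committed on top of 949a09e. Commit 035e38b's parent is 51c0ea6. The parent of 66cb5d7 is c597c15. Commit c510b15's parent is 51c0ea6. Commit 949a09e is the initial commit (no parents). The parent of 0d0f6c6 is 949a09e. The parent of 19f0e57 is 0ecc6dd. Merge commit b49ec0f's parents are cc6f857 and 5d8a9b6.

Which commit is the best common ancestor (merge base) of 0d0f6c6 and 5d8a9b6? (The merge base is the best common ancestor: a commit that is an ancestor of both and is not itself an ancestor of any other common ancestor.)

949a09e

Ancestors of 0d0f6c6: {0d0f6c6, 949a09e}.
Ancestors of 5d8a9b6: {035e38b, 51c0ea6, 5d8a9b6, 66cb5d7, 949a09e, a7ab099, c510b15, c597c15}.
Common ancestors: {949a09e}.
The only common ancestor is 949a09e, so it is the merge base.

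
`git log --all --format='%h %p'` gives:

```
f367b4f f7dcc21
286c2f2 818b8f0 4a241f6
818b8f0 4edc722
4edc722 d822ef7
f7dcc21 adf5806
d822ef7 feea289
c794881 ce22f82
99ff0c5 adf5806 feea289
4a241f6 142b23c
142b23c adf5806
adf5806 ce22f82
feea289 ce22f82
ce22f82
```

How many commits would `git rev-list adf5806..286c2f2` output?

7

Reachable from 286c2f2: {142b23c, 286c2f2, 4a241f6, 4edc722, 818b8f0, adf5806, ce22f82, d822ef7, feea289}.
Reachable from adf5806: {adf5806, ce22f82}.
In 286c2f2's history but not adf5806's: {142b23c, 286c2f2, 4a241f6, 4edc722, 818b8f0, d822ef7, feea289} — 7 commits.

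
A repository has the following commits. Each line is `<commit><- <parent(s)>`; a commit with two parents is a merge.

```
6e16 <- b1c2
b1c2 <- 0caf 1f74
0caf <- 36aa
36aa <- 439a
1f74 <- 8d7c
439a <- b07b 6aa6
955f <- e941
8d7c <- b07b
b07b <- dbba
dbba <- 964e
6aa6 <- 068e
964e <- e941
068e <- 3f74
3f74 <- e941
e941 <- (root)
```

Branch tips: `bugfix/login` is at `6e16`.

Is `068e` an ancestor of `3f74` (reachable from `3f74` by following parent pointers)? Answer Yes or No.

Ancestors of 3f74: {3f74, e941}.
068e is not in that set, so it is not an ancestor of 3f74.

No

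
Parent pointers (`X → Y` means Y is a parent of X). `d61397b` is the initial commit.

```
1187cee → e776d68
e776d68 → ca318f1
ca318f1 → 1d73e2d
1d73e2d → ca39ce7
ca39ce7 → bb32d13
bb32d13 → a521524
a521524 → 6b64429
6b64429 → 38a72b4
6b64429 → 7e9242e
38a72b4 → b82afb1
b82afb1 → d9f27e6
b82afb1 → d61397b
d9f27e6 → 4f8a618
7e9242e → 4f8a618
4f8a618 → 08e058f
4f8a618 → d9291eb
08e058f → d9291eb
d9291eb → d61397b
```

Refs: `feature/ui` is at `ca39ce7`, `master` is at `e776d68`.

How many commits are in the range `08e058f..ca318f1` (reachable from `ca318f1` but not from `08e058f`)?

11

Reachable from ca318f1: {08e058f, 1d73e2d, 38a72b4, 4f8a618, 6b64429, 7e9242e, a521524, b82afb1, bb32d13, ca318f1, ca39ce7, d61397b, d9291eb, d9f27e6}.
Reachable from 08e058f: {08e058f, d61397b, d9291eb}.
In ca318f1's history but not 08e058f's: {1d73e2d, 38a72b4, 4f8a618, 6b64429, 7e9242e, a521524, b82afb1, bb32d13, ca318f1, ca39ce7, d9f27e6} — 11 commits.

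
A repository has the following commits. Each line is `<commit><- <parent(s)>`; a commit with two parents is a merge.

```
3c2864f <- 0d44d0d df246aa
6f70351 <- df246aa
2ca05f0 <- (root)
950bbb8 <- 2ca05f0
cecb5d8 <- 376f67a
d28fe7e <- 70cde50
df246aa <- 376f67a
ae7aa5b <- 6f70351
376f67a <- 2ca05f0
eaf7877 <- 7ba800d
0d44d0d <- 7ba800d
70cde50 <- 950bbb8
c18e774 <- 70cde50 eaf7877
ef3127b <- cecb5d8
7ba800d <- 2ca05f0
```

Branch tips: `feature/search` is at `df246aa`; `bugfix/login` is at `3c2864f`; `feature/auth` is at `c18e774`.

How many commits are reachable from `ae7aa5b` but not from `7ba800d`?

4

Reachable from ae7aa5b: {2ca05f0, 376f67a, 6f70351, ae7aa5b, df246aa}.
Reachable from 7ba800d: {2ca05f0, 7ba800d}.
In ae7aa5b's history but not 7ba800d's: {376f67a, 6f70351, ae7aa5b, df246aa} — 4 commits.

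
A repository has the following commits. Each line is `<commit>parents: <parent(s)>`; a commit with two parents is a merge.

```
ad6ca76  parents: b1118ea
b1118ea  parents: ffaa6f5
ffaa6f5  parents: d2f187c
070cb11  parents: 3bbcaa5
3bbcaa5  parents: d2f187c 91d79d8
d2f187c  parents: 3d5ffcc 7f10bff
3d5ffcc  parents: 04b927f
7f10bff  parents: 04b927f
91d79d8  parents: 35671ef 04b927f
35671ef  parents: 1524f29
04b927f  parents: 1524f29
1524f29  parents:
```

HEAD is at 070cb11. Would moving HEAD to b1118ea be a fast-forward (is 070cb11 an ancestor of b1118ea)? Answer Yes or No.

No

A fast-forward from 070cb11 to b1118ea is possible iff 070cb11 is an ancestor of b1118ea.
Ancestors of b1118ea: {04b927f, 1524f29, 3d5ffcc, 7f10bff, b1118ea, d2f187c, ffaa6f5}.
070cb11 is not among them, so fast-forward is not possible.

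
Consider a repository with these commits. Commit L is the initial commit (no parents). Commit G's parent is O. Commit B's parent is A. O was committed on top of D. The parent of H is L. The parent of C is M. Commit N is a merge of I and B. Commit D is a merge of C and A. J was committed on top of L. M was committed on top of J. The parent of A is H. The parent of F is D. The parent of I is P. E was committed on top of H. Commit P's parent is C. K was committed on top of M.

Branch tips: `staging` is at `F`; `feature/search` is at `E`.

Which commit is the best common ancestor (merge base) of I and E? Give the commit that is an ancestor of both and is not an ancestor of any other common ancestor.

Ancestors of I: {C, I, J, L, M, P}.
Ancestors of E: {E, H, L}.
Common ancestors: {L}.
The only common ancestor is L, so it is the merge base.

L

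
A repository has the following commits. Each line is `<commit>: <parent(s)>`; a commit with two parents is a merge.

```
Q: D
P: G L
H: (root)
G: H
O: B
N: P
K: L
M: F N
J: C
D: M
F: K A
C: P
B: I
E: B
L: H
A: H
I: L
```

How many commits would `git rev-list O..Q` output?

Reachable from Q: {A, D, F, G, H, K, L, M, N, P, Q}.
Reachable from O: {B, H, I, L, O}.
In Q's history but not O's: {A, D, F, G, K, M, N, P, Q} — 9 commits.

9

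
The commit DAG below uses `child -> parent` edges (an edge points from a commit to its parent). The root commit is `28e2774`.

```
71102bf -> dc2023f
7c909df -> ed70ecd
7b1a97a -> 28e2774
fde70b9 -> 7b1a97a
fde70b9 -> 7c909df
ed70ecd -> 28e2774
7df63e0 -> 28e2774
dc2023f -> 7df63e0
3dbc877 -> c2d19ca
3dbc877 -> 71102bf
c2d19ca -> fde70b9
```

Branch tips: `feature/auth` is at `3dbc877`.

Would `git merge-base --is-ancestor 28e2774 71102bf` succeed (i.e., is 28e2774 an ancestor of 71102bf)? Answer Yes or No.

Ancestors of 71102bf (commits reachable by following parents): {28e2774, 71102bf, 7df63e0, dc2023f}.
28e2774 is in that set, so it is an ancestor of 71102bf.

Yes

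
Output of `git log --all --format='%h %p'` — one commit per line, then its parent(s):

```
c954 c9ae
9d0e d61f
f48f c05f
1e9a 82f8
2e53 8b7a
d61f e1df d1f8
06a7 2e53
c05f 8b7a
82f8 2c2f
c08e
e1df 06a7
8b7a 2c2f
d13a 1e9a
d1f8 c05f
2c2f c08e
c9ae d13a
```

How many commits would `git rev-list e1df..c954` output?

Reachable from c954: {1e9a, 2c2f, 82f8, c08e, c954, c9ae, d13a}.
Reachable from e1df: {06a7, 2c2f, 2e53, 8b7a, c08e, e1df}.
In c954's history but not e1df's: {1e9a, 82f8, c954, c9ae, d13a} — 5 commits.

5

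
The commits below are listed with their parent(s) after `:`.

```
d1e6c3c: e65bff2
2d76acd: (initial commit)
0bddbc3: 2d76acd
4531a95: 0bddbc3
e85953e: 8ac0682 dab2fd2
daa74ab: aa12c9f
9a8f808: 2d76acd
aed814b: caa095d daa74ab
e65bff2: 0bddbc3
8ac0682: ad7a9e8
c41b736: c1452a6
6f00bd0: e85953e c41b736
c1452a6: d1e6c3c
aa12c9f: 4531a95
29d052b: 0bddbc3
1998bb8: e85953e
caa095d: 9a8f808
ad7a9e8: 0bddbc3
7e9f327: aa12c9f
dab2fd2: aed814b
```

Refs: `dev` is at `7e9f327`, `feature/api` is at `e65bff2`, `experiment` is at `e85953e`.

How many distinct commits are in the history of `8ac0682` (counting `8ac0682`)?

4

Walking parent pointers from 8ac0682: reachable set = {0bddbc3, 2d76acd, 8ac0682, ad7a9e8}.
That is 4 commits.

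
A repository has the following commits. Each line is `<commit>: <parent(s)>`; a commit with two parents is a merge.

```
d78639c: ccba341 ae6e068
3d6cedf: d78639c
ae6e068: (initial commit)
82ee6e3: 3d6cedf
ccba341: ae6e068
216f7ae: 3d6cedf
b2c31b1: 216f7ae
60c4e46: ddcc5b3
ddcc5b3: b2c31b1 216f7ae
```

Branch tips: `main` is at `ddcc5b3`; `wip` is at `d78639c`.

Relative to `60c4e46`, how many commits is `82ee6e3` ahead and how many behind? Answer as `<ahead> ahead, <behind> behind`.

1 ahead, 4 behind

Reachable from 82ee6e3: {3d6cedf, 82ee6e3, ae6e068, ccba341, d78639c}.
Reachable from 60c4e46: {216f7ae, 3d6cedf, 60c4e46, ae6e068, b2c31b1, ccba341, d78639c, ddcc5b3}.
Only in 82ee6e3's history (ahead): {82ee6e3} — 1.
Only in 60c4e46's history (behind): {216f7ae, 60c4e46, b2c31b1, ddcc5b3} — 4.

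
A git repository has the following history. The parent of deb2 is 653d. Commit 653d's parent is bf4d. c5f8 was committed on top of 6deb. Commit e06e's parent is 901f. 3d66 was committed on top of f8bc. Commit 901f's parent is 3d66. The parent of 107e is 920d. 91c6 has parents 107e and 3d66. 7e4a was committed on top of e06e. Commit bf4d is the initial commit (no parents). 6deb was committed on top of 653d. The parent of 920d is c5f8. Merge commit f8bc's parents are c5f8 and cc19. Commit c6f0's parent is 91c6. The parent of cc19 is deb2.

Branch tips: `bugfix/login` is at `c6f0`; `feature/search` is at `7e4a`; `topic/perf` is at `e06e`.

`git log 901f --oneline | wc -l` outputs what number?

9

Walking parent pointers from 901f: reachable set = {3d66, 653d, 6deb, 901f, bf4d, c5f8, cc19, deb2, f8bc}.
That is 9 commits.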